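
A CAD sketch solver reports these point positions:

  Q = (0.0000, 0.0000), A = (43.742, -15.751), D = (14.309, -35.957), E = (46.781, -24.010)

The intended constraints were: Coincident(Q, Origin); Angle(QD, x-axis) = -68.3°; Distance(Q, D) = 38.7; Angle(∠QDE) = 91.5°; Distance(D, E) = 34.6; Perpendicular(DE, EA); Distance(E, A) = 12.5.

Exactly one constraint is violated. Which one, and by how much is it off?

Distance(E, A) = 12.5 — off by 3.70.

Q = (0.00, 0.00) ✓; QD at -68.30° ✓; |QD| = 38.70 ✓; ∠QDE = 91.50° ✓; |DE| = 34.60 ✓; ∠(DE, EA) = 90.00° ✓; |EA| = 8.800 ✗.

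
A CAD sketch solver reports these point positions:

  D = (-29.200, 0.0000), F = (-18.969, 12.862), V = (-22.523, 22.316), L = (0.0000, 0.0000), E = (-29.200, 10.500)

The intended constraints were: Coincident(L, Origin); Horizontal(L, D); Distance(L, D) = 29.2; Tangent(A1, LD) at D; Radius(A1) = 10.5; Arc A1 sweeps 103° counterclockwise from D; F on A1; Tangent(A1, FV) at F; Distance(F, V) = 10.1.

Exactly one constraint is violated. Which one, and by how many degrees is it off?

Tangent(A1, FV) at F — off by 7.60°.

L = (0.00, 0.00) ✓; L.y = 0.00, D.y = 0.00 ✓; |LD| = 29.20 ✓; ∠(ED, DL) = 90.00° ✓; |ED| = 10.50 ✓; bearing(E→F) − bearing(E→D) = 103.0° ✓; |EF| = 10.50 ✓; ∠(EF, FV) = 82.40° ✗; |FV| = 10.10 ✓.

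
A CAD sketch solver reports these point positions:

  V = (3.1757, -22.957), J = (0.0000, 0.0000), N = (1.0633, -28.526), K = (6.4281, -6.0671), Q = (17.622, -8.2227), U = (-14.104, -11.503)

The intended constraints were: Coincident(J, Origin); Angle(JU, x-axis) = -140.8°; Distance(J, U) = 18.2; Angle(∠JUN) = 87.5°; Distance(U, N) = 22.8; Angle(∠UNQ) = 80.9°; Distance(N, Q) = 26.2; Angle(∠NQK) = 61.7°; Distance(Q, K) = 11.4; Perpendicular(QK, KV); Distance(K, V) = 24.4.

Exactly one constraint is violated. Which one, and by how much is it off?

Distance(K, V) = 24.4 — off by 7.20.

J = (0.00, 0.00) ✓; JU at -140.8° ✓; |JU| = 18.20 ✓; ∠JUN = 87.50° ✓; |UN| = 22.80 ✓; ∠UNQ = 80.90° ✓; |NQ| = 26.20 ✓; ∠NQK = 61.70° ✓; |QK| = 11.40 ✓; ∠(QK, KV) = 90.00° ✓; |KV| = 17.20 ✗.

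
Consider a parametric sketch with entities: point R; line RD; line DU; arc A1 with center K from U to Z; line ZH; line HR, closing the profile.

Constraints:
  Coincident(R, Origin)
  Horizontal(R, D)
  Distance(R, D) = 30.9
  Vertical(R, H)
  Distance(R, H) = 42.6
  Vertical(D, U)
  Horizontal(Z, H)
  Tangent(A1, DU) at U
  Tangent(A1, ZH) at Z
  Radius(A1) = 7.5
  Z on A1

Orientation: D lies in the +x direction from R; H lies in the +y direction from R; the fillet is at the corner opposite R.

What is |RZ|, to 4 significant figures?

48.60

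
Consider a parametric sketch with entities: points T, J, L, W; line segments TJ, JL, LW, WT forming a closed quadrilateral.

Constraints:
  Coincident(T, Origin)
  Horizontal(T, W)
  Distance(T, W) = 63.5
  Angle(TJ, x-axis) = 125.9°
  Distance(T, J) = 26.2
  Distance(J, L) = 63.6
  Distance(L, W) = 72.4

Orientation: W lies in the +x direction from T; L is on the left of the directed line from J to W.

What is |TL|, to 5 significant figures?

71.775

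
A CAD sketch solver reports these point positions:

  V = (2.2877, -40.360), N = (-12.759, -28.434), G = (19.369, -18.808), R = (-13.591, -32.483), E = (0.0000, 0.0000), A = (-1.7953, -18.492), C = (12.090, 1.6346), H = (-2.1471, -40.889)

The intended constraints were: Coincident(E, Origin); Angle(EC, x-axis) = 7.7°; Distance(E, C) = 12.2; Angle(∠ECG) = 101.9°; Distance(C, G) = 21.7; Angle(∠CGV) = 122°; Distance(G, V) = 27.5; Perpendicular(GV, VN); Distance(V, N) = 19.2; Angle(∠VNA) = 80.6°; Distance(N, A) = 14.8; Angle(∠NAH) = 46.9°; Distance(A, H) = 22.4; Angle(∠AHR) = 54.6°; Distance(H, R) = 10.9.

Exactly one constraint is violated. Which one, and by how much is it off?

Distance(H, R) = 10.9 — off by 3.30.

E = (0.00, 0.00) ✓; EC at 7.700° ✓; |EC| = 12.20 ✓; ∠ECG = 101.9° ✓; |CG| = 21.70 ✓; ∠CGV = 122.0° ✓; |GV| = 27.50 ✓; ∠(GV, VN) = 90.00° ✓; |VN| = 19.20 ✓; ∠VNA = 80.60° ✓; |NA| = 14.80 ✓; ∠NAH = 46.90° ✓; |AH| = 22.40 ✓; ∠AHR = 54.60° ✓; |HR| = 14.20 ✗.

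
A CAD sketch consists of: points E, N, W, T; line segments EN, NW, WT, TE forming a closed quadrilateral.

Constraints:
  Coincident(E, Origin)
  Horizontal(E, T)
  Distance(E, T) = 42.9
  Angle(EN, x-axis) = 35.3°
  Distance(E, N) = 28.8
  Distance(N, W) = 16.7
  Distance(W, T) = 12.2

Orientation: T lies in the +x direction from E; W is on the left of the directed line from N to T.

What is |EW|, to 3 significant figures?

41.2

E is at the origin; E and T share the same y with |ET| = 42.9 and T in +x, so T = (42.9, 0). EN runs at 35.3° with |EN| = 28.8, so N = (23.5, 16.6). W is determined by |NW| = 16.7 and |WT| = 12.2 together: it lies at the intersection of circle(N, 16.7) and circle(T, 12.2). With |NT| = 25.6, the foot of the radical line on NT is 15.3 from N and the perpendicular offset is √(16.7² − 15.3²) = 6.64. Taking the left-of-NT solution: W = (39.5, 11.7).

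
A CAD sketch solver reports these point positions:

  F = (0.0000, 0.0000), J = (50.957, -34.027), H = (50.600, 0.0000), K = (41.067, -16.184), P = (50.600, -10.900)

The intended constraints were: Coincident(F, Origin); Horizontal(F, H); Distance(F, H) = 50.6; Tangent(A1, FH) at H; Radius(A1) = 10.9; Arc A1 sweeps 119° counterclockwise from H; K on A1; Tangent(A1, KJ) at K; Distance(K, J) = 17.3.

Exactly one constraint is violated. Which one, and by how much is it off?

Distance(K, J) = 17.3 — off by 3.10.

F = (0.00, 0.00) ✓; F.y = 0.00, H.y = 0.00 ✓; |FH| = 50.60 ✓; ∠(PH, HF) = 90.00° ✓; |PH| = 10.90 ✓; bearing(P→K) − bearing(P→H) = 119.0° ✓; |PK| = 10.90 ✓; ∠(PK, KJ) = 90.00° ✓; |KJ| = 20.40 ✗.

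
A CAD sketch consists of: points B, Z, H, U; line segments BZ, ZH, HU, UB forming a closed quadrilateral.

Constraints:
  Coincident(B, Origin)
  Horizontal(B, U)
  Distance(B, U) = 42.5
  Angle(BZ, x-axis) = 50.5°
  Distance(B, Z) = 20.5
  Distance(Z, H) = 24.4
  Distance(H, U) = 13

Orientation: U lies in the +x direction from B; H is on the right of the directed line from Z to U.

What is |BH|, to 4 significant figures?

29.73

B is at the origin; B and U share the same y with |BU| = 42.5 and U in +x, so U = (42.5, 0). BZ runs at 50.5° with |BZ| = 20.5, so Z = (13.04, 15.82). H is determined by |ZH| = 24.4 and |HU| = 13.0 together: it lies at the intersection of circle(Z, 24.4) and circle(U, 13.0). With |ZU| = 33.44, the foot of the radical line on ZU is 23.09 from Z and the perpendicular offset is √(24.4² − 23.09²) = 7.874. Taking the right-of-ZU solution: H = (29.66, -2.044).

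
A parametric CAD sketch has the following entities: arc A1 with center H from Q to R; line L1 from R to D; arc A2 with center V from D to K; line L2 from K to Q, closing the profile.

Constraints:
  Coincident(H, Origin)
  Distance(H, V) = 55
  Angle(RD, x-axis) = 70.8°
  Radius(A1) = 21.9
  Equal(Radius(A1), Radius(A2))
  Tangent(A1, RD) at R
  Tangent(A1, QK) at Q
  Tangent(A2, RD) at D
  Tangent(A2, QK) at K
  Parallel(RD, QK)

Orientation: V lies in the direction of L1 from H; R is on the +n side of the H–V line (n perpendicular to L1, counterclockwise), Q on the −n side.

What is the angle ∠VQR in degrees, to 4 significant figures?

68.29°

H is at the origin and V lies 55.0 along u from H, so V = 55.0·u = (18.09, 51.94). Tangency of A1 to both parallel lines with radius 21.9 puts R and Q at H ± 21.9·n: R = (-20.68, 7.202), Q = (20.68, -7.202). Then cos ∠VQR = QV·QR / (|QV||QR|), giving 68.29°.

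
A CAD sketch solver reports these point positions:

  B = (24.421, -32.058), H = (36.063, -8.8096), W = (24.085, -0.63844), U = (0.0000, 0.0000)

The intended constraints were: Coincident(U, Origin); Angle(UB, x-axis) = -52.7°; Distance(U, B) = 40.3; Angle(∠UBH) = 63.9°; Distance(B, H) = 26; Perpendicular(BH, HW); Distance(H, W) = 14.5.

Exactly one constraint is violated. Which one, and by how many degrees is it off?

Perpendicular(BH, HW) — off by 7.70°.

U = (0.00, 0.00) ✓; UB at -52.70° ✓; |UB| = 40.30 ✓; ∠UBH = 63.90° ✓; |BH| = 26.00 ✓; ∠(BH, HW) = 82.30° ✗; |HW| = 14.50 ✓.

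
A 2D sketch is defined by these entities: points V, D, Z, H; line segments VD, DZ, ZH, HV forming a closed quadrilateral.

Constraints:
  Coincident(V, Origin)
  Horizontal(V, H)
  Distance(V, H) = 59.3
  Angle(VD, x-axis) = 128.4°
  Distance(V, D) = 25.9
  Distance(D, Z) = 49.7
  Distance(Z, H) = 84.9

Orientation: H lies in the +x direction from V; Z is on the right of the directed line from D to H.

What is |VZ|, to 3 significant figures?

35.6

Checks: |DZ| = 49.70 ✓; |ZH| = 84.90 ✓.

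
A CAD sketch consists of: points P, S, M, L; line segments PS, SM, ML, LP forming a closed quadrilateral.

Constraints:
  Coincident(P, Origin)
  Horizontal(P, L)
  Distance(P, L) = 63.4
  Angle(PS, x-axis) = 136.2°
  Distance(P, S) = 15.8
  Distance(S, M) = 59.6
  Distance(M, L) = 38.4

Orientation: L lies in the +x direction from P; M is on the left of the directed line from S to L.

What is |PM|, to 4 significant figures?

55.00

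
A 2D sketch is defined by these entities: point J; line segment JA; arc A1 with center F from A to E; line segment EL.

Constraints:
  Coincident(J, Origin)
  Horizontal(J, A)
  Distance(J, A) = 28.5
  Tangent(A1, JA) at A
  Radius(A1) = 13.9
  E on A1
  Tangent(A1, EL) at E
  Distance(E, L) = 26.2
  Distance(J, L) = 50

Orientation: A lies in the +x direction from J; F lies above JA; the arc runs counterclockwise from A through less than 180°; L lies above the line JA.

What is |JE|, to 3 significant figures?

45.5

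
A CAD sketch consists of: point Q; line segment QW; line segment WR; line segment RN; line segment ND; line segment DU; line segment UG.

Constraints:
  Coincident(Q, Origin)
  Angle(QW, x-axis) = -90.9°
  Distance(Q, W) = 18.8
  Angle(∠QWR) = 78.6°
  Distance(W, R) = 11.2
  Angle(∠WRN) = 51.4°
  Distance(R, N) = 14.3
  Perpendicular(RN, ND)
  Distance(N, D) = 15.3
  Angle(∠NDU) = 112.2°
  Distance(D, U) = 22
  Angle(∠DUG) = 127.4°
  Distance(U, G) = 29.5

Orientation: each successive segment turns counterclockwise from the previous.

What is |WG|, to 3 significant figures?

38.5

Q is at the origin; QW runs at -90.9° with length 18.8, so W = (-0.295, -18.8). ∠QWR = 78.6° gives WR at 10.5° from the x-axis; with |WR| = 11.2, R = (10.7, -16.8). ∠WRN = 51.4° gives RN at 139° from the x-axis; with |RN| = 14.3, N = (-0.0915, -7.39). The perpendicularity gives ND at right angles to RN, so ND runs at -131°; with |ND| = 15.3, D = (-10.1, -19.0). ∠NDU = 112.2° gives DU at -63.1° from the x-axis; with |DU| = 22.0, U = (-0.156, -38.6). ∠DUG = 127.4° gives UG at -10.5° from the x-axis; with |UG| = 29.5, G = (28.9, -44.0). Then |WG| = |G − W| = 38.5.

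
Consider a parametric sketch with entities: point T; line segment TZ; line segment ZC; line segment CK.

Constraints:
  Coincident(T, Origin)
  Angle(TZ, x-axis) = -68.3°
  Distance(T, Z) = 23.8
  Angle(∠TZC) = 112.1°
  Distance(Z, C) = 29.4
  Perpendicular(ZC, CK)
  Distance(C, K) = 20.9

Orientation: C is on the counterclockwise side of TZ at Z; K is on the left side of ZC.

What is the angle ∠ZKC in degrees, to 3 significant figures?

54.6°

T is at the origin; TZ runs at -68.3° with length 23.8, so Z = 23.8·(cos -68.3°, sin -68.3°) = (8.80, -22.1). ∠TZC = 112.1°, so ZC runs at -68.3° + (180° − 112.1°) = -0.400° from the x-axis; with |ZC| = 29.4, C = Z + 29.4·(cos -0.400°, sin -0.400°) = (38.2, -22.3). ZC is perpendicular to CK; with |CK| = 20.9 on the left of ZC, K = C + 20.9·(0.00698, 1.00) = (38.3, -1.42). Then cos ∠ZKC = KZ·KC / (|KZ||KC|), giving 54.6°.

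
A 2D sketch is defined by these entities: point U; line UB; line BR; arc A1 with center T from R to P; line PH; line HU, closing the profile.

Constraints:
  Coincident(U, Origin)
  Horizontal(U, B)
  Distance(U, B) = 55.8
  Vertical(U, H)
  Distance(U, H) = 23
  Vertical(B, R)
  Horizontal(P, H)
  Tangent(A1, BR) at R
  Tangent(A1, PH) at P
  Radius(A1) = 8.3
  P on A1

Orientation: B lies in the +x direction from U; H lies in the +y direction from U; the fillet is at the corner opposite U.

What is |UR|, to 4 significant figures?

57.70

U is at the origin; U and B share the same y with |UB| = 55.8 and B on the +x side, so B = (55.80, 0.000). UH is vertical with |UH| = 23.0 and H on the +y side, so H = (0.000, 23.00). The virtual corner opposite U is at (55.80, 23.00). Since A1 is tangent to BR there, TR ⟂ BR and the tangent condition forces TP to be normal to PH, with radius 8.3, so the center T sits 8.3 in from both sides at T = (47.50, 14.70). That places the tangent points at R = (55.80, 14.70) on BR and P = (47.50, 23.00) on PH. Then |UR| = |R − U| = 57.70.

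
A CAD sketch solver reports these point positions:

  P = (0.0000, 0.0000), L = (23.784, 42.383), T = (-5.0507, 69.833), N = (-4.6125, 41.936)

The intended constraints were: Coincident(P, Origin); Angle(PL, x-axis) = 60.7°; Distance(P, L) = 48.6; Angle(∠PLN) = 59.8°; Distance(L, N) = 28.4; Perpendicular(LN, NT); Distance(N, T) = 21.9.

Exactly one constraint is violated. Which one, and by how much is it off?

Distance(N, T) = 21.9 — off by 6.00.

P = (0.00, 0.00) ✓; PL at 60.70° ✓; |PL| = 48.60 ✓; ∠PLN = 59.80° ✓; |LN| = 28.40 ✓; ∠(LN, NT) = 90.00° ✓; |NT| = 27.90 ✗.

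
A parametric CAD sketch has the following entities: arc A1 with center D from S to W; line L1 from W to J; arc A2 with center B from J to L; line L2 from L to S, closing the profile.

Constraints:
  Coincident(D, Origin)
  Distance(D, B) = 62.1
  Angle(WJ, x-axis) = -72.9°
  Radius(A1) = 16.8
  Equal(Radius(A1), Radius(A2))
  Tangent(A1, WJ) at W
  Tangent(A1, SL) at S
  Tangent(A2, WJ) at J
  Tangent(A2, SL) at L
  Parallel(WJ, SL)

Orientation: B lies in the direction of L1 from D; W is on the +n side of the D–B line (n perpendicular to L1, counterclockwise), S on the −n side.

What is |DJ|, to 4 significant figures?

64.33

Tangency of A1 to both parallel lines with radius 16.8 puts W and S at D ± 16.8·n: W = (16.06, 4.940), S = (-16.06, -4.940). Equal radii place J and L the same way about B: J = B + 16.8·n = (34.32, -54.41), L = B − 16.8·n = (2.203, -64.29). Then |DJ| = |J − D| = 64.33.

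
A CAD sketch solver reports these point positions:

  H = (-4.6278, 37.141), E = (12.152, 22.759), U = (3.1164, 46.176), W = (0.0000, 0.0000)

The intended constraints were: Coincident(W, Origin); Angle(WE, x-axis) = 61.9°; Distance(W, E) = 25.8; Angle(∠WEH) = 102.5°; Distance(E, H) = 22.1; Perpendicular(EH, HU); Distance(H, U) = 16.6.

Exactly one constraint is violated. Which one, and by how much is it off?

Distance(H, U) = 16.6 — off by 4.70.

W = (0.00, 0.00) ✓; WE at 61.90° ✓; |WE| = 25.80 ✓; ∠WEH = 102.5° ✓; |EH| = 22.10 ✓; ∠(EH, HU) = 90.00° ✓; |HU| = 11.90 ✗.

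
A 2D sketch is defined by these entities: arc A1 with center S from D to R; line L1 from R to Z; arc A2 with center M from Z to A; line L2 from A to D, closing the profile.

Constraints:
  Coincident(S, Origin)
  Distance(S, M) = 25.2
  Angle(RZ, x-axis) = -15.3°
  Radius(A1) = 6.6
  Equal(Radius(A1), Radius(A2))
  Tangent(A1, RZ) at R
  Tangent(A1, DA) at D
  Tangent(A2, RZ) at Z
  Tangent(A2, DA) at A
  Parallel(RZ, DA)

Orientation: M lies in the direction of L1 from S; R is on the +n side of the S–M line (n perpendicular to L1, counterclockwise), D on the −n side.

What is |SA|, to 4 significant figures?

26.05

The slot axis is L1's direction at -15.3°, so u = (cos -15.3°, sin -15.3°) = (0.9646, -0.2639) and n = (−sin -15.3°, cos -15.3°) = (0.2639, 0.9646). S is at the origin and M lies 25.2 along u from S, so M = 25.2·u = (24.31, -6.650). Tangency of A1 to both parallel lines with radius 6.6 puts R and D at S ± 6.6·n: R = (1.742, 6.366), D = (-1.742, -6.366). Equal radii place Z and A the same way about M: Z = M + 6.6·n = (26.05, -0.2835), A = M − 6.6·n = (22.57, -13.02). Then |SA| = |A − S| = 26.05.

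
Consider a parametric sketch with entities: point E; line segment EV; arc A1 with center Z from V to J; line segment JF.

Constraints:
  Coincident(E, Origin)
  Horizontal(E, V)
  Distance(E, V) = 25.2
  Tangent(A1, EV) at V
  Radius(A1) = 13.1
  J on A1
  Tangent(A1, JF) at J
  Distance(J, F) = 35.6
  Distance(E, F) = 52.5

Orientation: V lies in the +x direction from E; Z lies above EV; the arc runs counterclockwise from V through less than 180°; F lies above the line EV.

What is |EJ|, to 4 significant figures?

41.44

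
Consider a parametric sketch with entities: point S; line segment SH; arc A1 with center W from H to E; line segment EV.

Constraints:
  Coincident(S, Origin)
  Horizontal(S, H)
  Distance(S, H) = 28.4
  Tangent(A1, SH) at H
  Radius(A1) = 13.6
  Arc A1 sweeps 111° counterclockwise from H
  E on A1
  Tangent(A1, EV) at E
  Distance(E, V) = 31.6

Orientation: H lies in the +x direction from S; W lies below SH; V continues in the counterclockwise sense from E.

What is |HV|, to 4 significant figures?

47.99

S is at the origin; SH is horizontal with |SH| = 28.4 and H on the +x side, so H = (28.40, 0.000). A1 meets SH tangentially, so WH is at right angles to SH, so W = H + (0, -13.6) = (28.40, -13.60). On A1, H sits at bearing 90° from W; a 111° counterclockwise sweep puts E at bearing 201°, so E = W + 13.6·(cos 201°, sin 201°) = (15.70, -18.47). Since A1 is tangent to EV there, WE ⟂ EV, so EV runs along (−sin 201°, cos 201°); with |EV| = 31.6, V = (27.03, -47.97). Then |HV| = |V − H| = 47.99.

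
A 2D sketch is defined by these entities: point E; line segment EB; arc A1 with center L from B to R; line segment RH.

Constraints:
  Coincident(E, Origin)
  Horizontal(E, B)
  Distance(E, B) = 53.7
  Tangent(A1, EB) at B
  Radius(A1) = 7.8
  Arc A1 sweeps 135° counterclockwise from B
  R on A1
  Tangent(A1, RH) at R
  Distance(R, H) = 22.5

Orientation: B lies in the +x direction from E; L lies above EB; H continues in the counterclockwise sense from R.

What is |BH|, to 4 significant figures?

31.02

E is at the origin; E and B share the same y with |EB| = 53.7 and B on the +x side, so B = (53.70, 0.000). A1 meets EB tangentially, so LB is at right angles to EB, so L = B + (0, 7.8) = (53.70, 7.800). On A1, B sits at bearing -90° from L; a 135° counterclockwise sweep puts R at bearing 45°, so R = L + 7.8·(cos 45°, sin 45°) = (59.22, 13.32). Since A1 is tangent to RH there, LR ⟂ RH, so RH runs along (−sin 45°, cos 45°); with |RH| = 22.5, H = (43.31, 29.23). Then |BH| = |H − B| = 31.02.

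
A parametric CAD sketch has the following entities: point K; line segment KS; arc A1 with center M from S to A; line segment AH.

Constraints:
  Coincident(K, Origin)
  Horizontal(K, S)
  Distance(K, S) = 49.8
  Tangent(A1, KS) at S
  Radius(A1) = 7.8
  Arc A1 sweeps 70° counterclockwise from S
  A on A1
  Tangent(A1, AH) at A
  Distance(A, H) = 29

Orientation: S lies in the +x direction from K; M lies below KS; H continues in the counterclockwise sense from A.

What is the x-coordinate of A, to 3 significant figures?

42.5

Since A1 is tangent to KS there, MS ⟂ KS, so M = S + (0, -7.8) = (49.8, -7.80). On A1, S sits at bearing 90° from M; a 70° counterclockwise sweep puts A at bearing 160°, so A = M + 7.8·(cos 160°, sin 160°) = (42.5, -5.13). So A.x = 42.5.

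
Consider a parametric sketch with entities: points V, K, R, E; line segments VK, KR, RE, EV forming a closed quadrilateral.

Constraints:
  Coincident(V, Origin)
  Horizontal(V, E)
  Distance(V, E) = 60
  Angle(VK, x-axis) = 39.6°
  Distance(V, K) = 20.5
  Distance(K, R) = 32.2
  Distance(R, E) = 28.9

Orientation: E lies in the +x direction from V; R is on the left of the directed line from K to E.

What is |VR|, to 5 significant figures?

52.106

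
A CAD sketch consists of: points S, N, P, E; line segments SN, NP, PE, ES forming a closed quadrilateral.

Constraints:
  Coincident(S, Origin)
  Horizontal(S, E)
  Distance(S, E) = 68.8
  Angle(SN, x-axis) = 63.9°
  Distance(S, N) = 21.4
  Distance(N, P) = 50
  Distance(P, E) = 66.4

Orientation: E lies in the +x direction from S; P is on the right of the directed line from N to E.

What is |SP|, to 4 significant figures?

32.35

Checks: |NP| = 50.00 ✓; |PE| = 66.40 ✓.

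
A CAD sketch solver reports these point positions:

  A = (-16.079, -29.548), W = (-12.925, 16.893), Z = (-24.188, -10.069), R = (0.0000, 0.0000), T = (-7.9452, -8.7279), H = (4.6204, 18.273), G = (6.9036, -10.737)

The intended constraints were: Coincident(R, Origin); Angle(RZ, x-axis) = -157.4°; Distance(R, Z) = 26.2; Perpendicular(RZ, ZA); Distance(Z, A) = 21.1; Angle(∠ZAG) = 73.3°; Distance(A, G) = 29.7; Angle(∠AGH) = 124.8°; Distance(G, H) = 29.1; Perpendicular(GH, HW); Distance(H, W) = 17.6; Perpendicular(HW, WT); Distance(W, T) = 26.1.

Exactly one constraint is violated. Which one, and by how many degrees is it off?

Perpendicular(HW, WT) — off by 6.50°.

R = (0.00, 0.00) ✓; RZ at -157.4° ✓; |RZ| = 26.20 ✓; ∠(RZ, ZA) = 90.00° ✓; |ZA| = 21.10 ✓; ∠ZAG = 73.30° ✓; |AG| = 29.70 ✓; ∠AGH = 124.8° ✓; |GH| = 29.10 ✓; ∠(GH, HW) = 90.00° ✓; |HW| = 17.60 ✓; ∠(HW, WT) = 96.50° ✗; |WT| = 26.10 ✓.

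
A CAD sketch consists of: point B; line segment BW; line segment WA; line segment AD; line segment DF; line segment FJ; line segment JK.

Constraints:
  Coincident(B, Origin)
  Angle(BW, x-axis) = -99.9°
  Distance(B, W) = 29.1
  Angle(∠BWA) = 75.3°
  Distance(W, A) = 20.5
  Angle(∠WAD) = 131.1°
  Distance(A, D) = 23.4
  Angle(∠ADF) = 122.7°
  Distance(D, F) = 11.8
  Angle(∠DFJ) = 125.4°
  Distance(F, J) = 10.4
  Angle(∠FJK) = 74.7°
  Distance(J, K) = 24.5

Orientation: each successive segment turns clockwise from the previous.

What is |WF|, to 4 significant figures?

43.60

∠WAD = 131.1° gives AD at 106.5° from the x-axis; with |AD| = 23.4, D = (-30.29, 2.303). ∠ADF = 122.7° gives DF at 49.20° from the x-axis; with |DF| = 11.8, F = (-22.58, 11.24). Then |WF| = |F − W| = 43.60.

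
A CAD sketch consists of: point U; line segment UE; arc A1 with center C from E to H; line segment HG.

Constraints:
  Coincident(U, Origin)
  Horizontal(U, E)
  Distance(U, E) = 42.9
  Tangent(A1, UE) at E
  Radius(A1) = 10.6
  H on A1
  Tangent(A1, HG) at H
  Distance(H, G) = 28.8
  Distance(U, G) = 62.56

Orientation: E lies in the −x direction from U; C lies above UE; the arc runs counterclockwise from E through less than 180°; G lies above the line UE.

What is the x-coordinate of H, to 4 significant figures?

-33.58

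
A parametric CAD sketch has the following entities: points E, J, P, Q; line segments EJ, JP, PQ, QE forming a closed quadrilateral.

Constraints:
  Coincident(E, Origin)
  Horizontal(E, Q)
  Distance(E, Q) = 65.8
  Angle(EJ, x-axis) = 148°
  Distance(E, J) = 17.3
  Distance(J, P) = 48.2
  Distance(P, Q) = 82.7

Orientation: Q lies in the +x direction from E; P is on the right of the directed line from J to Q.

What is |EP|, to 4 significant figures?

39.19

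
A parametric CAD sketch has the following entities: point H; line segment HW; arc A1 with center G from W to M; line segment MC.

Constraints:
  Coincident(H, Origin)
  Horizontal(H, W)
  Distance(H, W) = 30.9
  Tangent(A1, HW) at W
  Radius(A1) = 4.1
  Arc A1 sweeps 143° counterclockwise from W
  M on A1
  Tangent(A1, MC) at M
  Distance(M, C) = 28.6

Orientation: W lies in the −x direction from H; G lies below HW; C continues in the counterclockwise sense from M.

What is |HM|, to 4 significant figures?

34.17

H is at the origin; HW is horizontal with |HW| = 30.9 and W on the −x side, so W = (-30.90, 0.000). Since A1 is tangent to HW there, GW ⟂ HW, so G = W + (0, -4.1) = (-30.90, -4.100). On A1, W sits at bearing 90° from G; a 143° counterclockwise sweep puts M at bearing 233°, so M = G + 4.1·(cos 233°, sin 233°) = (-33.37, -7.374). Then |HM| = |M − H| = 34.17.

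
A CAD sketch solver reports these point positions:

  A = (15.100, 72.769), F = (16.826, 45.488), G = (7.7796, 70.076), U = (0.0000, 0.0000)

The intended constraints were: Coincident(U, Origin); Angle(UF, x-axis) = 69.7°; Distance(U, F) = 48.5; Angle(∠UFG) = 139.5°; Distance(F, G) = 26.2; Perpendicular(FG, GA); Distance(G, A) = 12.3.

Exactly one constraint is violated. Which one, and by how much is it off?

Distance(G, A) = 12.3 — off by 4.50.

U = (0.00, 0.00) ✓; UF at 69.70° ✓; |UF| = 48.50 ✓; ∠UFG = 139.5° ✓; |FG| = 26.20 ✓; ∠(FG, GA) = 90.00° ✓; |GA| = 7.800 ✗.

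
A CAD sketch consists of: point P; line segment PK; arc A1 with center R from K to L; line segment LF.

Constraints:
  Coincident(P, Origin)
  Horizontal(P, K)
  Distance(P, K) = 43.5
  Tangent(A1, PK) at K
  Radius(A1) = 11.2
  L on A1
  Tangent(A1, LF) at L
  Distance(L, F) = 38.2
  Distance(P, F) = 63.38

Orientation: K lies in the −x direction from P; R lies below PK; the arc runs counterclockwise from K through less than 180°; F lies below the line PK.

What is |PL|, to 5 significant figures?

55.991

Checks: |RL| = 11.20 ✓; ∠(RL, LF) = 90.00° ✓; |LF| = 38.20 ✓; |PF| = 63.38 ✓.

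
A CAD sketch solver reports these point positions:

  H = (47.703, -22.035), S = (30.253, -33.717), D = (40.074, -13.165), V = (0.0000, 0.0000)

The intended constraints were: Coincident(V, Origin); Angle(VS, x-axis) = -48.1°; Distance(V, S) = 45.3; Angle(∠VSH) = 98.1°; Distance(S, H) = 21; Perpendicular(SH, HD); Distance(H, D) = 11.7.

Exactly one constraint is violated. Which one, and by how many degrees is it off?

Perpendicular(SH, HD) — off by 6.90°.

V = (0.00, 0.00) ✓; VS at -48.10° ✓; |VS| = 45.30 ✓; ∠VSH = 98.10° ✓; |SH| = 21.00 ✓; ∠(SH, HD) = 96.90° ✗; |HD| = 11.70 ✓.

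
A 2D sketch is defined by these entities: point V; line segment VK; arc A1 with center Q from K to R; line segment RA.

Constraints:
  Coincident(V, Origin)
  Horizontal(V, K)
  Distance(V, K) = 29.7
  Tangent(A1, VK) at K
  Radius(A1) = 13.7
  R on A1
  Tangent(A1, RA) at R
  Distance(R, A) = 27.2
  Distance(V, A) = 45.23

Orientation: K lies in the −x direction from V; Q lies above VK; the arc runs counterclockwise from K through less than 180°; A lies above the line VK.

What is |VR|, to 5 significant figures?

21.613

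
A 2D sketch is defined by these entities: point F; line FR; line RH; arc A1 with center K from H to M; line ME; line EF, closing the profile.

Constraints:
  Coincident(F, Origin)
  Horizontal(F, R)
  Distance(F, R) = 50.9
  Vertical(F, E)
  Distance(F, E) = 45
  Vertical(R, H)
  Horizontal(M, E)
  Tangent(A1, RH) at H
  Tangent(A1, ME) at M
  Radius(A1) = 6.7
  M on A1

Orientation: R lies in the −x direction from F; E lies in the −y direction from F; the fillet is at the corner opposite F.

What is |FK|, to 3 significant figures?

58.5

F and E share the same x with |FE| = 45.0 and E on the −y side, so E = (0.00, -45.0). The virtual corner opposite F is at (-50.9, -45.0). Tangency of A1 to RH means the radius KH is perpendicular to RH and since A1 is tangent to ME there, KM ⟂ ME, with radius 6.7, so the center K sits 6.7 in from both sides at K = (-44.2, -38.3). Then |FK| = |K − F| = 58.5.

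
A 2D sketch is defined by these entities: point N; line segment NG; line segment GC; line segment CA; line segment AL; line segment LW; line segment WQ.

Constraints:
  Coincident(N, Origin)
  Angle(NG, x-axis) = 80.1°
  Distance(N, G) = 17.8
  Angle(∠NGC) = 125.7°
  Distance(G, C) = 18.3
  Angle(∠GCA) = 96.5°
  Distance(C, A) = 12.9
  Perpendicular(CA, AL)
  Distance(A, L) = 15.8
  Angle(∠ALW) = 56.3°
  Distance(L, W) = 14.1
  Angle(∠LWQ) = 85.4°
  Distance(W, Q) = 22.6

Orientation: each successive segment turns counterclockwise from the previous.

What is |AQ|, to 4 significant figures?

10.02

N is at the origin; NG runs at 80.1° with length 17.8, so G = (3.060, 17.53). ∠NGC = 125.7° gives GC at 134.4° from the x-axis; with |GC| = 18.3, C = (-9.744, 30.61). ∠GCA = 96.5° gives CA at -142.1° from the x-axis; with |CA| = 12.9, A = (-19.92, 22.69). CA ⟂ AL, so AL runs at -52.10°; with |AL| = 15.8, L = (-10.22, 10.22). ∠ALW = 56.3° gives LW at 71.60° from the x-axis; with |LW| = 14.1, W = (-5.766, 23.60). ∠LWQ = 85.4° gives WQ at 166.2° from the x-axis; with |WQ| = 22.6, Q = (-27.71, 28.99). Then |AQ| = |Q − A| = 10.02.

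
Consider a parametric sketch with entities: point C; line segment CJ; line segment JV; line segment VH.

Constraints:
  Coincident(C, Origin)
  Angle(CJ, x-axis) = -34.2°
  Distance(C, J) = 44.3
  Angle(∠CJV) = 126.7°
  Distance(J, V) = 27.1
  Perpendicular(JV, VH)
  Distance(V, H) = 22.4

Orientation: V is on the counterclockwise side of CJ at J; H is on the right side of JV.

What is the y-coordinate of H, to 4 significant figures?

-37.20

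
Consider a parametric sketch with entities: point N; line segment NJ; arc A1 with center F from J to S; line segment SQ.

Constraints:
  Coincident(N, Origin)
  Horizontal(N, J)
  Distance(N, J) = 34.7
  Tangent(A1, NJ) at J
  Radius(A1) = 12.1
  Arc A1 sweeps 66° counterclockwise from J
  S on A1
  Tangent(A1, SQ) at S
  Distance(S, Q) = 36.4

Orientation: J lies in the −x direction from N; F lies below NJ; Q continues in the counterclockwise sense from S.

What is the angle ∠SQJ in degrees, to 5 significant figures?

8.6021°

N is at the origin; NJ is horizontal with |NJ| = 34.7 and J on the −x side, so J = (-34.700, 0.0000). Since A1 is tangent to NJ there, FJ ⟂ NJ, so F = J + (0, -12.1) = (-34.700, -12.100). On A1, J sits at bearing 90° from F; a 66° counterclockwise sweep puts S at bearing 156°, so S = F + 12.1·(cos 156°, sin 156°) = (-45.754, -7.1785). Since A1 is tangent to SQ there, FS ⟂ SQ, so SQ runs along (−sin 156°, cos 156°); with |SQ| = 36.4, Q = (-60.559, -40.432). Then cos ∠SQJ = QS·QJ / (|QS||QJ|), giving 8.6021°.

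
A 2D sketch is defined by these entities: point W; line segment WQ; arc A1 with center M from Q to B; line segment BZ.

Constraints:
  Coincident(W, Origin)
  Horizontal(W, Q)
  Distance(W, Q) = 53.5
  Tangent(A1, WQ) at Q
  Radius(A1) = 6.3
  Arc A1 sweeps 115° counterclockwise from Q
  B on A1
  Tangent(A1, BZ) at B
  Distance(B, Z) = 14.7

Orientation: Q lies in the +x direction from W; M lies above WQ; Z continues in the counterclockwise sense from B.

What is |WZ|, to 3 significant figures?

57.5

W is at the origin; WQ is horizontal with |WQ| = 53.5 and Q on the +x side, so Q = (53.5, 0.00). A1 meets WQ tangentially, so MQ is at right angles to WQ, so M = Q + (0, 6.3) = (53.5, 6.30). On A1, Q sits at bearing -90° from M; a 115° counterclockwise sweep puts B at bearing 25°, so B = M + 6.3·(cos 25°, sin 25°) = (59.2, 8.96). A1 meets BZ tangentially, so MB is at right angles to BZ, so BZ runs along (−sin 25°, cos 25°); with |BZ| = 14.7, Z = (53.0, 22.3). Then |WZ| = |Z − W| = 57.5.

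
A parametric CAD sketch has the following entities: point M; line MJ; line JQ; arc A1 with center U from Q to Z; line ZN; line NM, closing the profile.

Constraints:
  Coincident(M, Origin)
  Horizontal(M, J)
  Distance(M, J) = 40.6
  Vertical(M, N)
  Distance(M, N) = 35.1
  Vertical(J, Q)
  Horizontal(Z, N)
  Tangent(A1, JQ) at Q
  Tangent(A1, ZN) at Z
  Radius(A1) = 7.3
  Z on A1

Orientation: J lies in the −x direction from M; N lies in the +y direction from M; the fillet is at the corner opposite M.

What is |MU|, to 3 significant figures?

43.4

M is at the origin; MJ is horizontal with |MJ| = 40.6 and J on the −x side, so J = (-40.6, 0.00). M and N share the same x with |MN| = 35.1 and N on the +y side, so N = (0.00, 35.1). The virtual corner opposite M is at (-40.6, 35.1). Tangency of A1 to JQ means the radius UQ is perpendicular to JQ and tangency of A1 to ZN means the radius UZ is perpendicular to ZN, with radius 7.3, so the center U sits 7.3 in from both sides at U = (-33.3, 27.8). Then |MU| = |U − M| = 43.4.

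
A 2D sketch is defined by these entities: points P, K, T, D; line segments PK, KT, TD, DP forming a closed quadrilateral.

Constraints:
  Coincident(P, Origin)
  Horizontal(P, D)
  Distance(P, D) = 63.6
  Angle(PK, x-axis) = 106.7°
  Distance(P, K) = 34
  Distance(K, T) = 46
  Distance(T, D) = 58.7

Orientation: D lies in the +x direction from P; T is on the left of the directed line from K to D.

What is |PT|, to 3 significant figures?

59.8

P is at the origin; PD is horizontal with |PD| = 63.6 and D in +x, so D = (63.6, 0). PK runs at 106.7° with |PK| = 34.0, so K = (-9.77, 32.6). T is determined by |KT| = 46.0 and |TD| = 58.7 together: it lies at the intersection of circle(K, 46.0) and circle(D, 58.7). With |KD| = 80.3, the foot of the radical line on KD is 31.9 from K and the perpendicular offset is √(46.0² − 31.9²) = 33.2. Taking the left-of-KD solution: T = (32.8, 50.0).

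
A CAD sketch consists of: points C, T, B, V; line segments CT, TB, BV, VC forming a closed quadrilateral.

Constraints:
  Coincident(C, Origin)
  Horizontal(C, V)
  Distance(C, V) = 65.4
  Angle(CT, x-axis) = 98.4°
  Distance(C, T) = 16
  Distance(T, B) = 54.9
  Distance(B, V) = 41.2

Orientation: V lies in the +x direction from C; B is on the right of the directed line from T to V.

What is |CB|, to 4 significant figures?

42.22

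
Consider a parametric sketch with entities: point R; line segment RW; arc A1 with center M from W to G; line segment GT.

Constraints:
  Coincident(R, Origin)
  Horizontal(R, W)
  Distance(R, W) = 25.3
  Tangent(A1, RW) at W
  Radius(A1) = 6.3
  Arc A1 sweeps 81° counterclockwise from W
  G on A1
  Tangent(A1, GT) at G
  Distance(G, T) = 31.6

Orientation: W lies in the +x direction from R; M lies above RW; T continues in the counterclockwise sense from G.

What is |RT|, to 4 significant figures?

51.61

R is at the origin; RW is horizontal with |RW| = 25.3 and W on the +x side, so W = (25.30, 0.000). Since A1 is tangent to RW there, MW ⟂ RW, so M = W + (0, 6.3) = (25.30, 6.300). On A1, W sits at bearing -90° from M; an 81° counterclockwise sweep puts G at bearing -9°, so G = M + 6.3·(cos -9°, sin -9°) = (31.52, 5.314). Since A1 is tangent to GT there, MG ⟂ GT, so GT runs along (−sin -9°, cos -9°); with |GT| = 31.6, T = (36.47, 36.53). Then |RT| = |T − R| = 51.61.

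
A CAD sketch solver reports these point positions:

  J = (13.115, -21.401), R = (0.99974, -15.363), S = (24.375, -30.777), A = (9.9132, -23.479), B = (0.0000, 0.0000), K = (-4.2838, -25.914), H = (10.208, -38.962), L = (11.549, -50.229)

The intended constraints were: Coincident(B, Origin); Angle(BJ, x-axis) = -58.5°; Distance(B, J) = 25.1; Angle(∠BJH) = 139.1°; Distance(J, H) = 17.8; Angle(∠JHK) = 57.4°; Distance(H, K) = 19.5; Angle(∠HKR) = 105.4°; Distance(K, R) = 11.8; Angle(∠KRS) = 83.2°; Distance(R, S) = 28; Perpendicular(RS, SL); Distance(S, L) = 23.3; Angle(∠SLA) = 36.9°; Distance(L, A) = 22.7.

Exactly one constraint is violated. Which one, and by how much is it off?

Distance(L, A) = 22.7 — off by 4.10.

B = (0.00, 0.00) ✓; BJ at -58.50° ✓; |BJ| = 25.10 ✓; ∠BJH = 139.1° ✓; |JH| = 17.80 ✓; ∠JHK = 57.40° ✓; |HK| = 19.50 ✓; ∠HKR = 105.4° ✓; |KR| = 11.80 ✓; ∠KRS = 83.20° ✓; |RS| = 28.00 ✓; ∠(RS, SL) = 90.00° ✓; |SL| = 23.30 ✓; ∠SLA = 36.90° ✓; |LA| = 26.80 ✗.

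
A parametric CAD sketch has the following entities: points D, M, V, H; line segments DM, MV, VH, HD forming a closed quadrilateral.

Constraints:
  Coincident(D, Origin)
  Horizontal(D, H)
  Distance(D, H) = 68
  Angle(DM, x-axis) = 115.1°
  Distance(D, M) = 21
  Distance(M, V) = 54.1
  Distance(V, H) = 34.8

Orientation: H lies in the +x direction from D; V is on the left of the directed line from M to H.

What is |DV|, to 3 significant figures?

51.7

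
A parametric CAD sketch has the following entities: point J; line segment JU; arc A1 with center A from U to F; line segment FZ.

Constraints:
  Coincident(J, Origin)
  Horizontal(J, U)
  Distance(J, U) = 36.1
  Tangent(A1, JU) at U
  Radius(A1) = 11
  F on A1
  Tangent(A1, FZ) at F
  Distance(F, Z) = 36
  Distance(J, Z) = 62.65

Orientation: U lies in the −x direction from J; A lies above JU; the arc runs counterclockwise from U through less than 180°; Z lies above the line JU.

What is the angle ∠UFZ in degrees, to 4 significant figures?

123.8°

Checks: |AF| = 11.00 ✓; ∠(AF, FZ) = 90.00° ✓; |FZ| = 36.00 ✓; |JZ| = 62.65 ✓.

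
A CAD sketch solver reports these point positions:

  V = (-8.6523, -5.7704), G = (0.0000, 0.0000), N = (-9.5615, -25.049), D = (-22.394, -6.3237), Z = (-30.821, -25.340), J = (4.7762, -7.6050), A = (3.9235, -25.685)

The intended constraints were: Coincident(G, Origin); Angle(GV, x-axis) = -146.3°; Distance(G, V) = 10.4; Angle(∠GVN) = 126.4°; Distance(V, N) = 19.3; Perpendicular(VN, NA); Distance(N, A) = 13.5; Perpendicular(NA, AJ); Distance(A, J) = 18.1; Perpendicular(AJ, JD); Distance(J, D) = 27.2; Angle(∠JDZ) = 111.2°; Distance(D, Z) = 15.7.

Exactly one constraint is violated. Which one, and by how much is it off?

Distance(D, Z) = 15.7 — off by 5.10.

G = (0.00, 0.00) ✓; GV at -146.3° ✓; |GV| = 10.40 ✓; ∠GVN = 126.4° ✓; |VN| = 19.30 ✓; ∠(VN, NA) = 90.00° ✓; |NA| = 13.50 ✓; ∠(NA, AJ) = 90.00° ✓; |AJ| = 18.10 ✓; ∠(AJ, JD) = 90.00° ✓; |JD| = 27.20 ✓; ∠JDZ = 111.2° ✓; |DZ| = 20.80 ✗.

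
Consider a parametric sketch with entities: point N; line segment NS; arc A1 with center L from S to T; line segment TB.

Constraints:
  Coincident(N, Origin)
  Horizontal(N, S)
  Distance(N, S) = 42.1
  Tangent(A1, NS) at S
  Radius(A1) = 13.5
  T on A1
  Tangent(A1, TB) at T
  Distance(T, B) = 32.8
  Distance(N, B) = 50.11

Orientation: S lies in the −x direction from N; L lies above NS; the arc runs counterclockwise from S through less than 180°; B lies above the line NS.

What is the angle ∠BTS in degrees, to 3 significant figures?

139°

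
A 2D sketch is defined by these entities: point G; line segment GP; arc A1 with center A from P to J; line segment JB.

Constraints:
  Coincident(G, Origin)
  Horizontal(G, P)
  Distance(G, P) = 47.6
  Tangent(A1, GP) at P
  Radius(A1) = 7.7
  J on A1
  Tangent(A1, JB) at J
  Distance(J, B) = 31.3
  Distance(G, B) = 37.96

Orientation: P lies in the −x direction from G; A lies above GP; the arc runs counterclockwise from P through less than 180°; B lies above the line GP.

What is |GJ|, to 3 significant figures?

41.3

Checks: |AJ| = 7.700 ✓; ∠(AJ, JB) = 90.00° ✓; |JB| = 31.30 ✓; |GB| = 37.96 ✓.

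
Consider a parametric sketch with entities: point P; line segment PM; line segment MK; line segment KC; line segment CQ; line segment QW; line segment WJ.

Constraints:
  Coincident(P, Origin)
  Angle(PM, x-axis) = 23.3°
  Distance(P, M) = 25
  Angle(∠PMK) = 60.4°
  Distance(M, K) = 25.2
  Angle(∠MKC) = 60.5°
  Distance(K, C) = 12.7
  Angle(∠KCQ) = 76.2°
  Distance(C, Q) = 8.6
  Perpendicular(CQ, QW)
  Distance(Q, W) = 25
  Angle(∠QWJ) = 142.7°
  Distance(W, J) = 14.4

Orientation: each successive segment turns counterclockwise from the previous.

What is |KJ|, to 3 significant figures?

24.3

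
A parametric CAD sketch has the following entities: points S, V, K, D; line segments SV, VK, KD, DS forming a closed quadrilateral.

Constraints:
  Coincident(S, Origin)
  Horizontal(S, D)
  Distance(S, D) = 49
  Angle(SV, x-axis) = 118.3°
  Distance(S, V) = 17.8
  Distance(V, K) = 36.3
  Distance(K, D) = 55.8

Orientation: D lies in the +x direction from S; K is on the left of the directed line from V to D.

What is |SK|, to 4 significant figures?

46.16

Checks: |VK| = 36.30 ✓; |KD| = 55.80 ✓.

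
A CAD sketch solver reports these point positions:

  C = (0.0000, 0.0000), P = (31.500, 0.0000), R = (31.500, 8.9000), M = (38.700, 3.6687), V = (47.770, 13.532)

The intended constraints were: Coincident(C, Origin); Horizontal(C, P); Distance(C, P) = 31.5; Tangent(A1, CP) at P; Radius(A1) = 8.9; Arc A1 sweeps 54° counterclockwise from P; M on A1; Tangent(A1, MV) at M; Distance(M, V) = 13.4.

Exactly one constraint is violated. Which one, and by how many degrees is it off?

Tangent(A1, MV) at M — off by 6.60°.

C = (0.00, 0.00) ✓; C.y = 0.00, P.y = 0.00 ✓; |CP| = 31.50 ✓; ∠(RP, PC) = 90.00° ✓; |RP| = 8.900 ✓; bearing(R→M) − bearing(R→P) = 54.00° ✓; |RM| = 8.900 ✓; ∠(RM, MV) = 96.60° ✗; |MV| = 13.40 ✓.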